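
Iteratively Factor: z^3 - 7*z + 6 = (z + 3)*(z^2 - 3*z + 2) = (z - 1)*(z + 3)*(z - 2)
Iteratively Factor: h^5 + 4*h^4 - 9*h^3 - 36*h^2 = (h)*(h^4 + 4*h^3 - 9*h^2 - 36*h) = h*(h - 3)*(h^3 + 7*h^2 + 12*h) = h*(h - 3)*(h + 4)*(h^2 + 3*h) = h^2*(h - 3)*(h + 4)*(h + 3)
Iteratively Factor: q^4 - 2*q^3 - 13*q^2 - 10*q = (q)*(q^3 - 2*q^2 - 13*q - 10) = q*(q + 1)*(q^2 - 3*q - 10) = q*(q + 1)*(q + 2)*(q - 5)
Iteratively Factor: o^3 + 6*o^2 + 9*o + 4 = (o + 4)*(o^2 + 2*o + 1) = (o + 1)*(o + 4)*(o + 1)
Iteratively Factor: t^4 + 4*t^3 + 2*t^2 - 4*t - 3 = (t + 3)*(t^3 + t^2 - t - 1) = (t - 1)*(t + 3)*(t^2 + 2*t + 1) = (t - 1)*(t + 1)*(t + 3)*(t + 1)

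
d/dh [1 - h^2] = -2*h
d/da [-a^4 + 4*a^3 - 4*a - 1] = -4*a^3 + 12*a^2 - 4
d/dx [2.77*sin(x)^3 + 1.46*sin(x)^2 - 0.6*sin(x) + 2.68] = (8.31*sin(x)^2 + 2.92*sin(x) - 0.6)*cos(x)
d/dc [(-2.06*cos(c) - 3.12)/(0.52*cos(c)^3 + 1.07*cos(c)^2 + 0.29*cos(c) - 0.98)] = -(2.1424*cos(c)^3 + 7.0714*cos(c)^2 + 6.6768*cos(c) + 2.9236)*sin(c)/(0.52*cos(c)^3 + 1.07*cos(c)^2 + 0.29*cos(c) - 0.98)^2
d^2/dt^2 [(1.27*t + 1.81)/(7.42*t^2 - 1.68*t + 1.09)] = ((1.27*t + 1.81)*(14.84*t - 1.68)*(29.68*t - 3.36) - (56.5404*t + 22.5932)*(7.42*t^2 - 1.68*t + 1.09))/(7.42*t^2 - 1.68*t + 1.09)^3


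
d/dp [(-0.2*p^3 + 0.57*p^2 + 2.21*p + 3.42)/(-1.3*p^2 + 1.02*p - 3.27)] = (0.26*p^4 - 0.408*p^3 + 5.4164*p^2 + 5.1642*p - 10.7151)/(1.69*p^4 - 2.652*p^3 + 9.5424*p^2 - 6.6708*p + 10.6929)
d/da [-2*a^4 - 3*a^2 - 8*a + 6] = -8*a^3 - 6*a - 8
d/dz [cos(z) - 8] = -sin(z)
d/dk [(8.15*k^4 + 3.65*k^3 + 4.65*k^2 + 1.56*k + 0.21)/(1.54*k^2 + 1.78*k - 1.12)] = (25.102*k^5 + 49.142*k^4 - 23.518*k^3 - 6.3894*k^2 - 11.0628*k - 2.121)/(2.3716*k^4 + 5.4824*k^3 - 0.2812*k^2 - 3.9872*k + 1.2544)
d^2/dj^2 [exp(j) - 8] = exp(j)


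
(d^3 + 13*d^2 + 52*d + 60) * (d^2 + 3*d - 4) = d^5 + 16*d^4 + 87*d^3 + 164*d^2 - 28*d - 240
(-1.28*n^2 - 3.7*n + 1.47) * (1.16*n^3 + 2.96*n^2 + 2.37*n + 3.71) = -1.4848*n^5 - 8.0808*n^4 - 12.2804*n^3 - 9.1666*n^2 - 10.2431*n + 5.4537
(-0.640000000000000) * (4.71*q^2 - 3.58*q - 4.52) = -3.0144*q^2 + 2.2912*q + 2.8928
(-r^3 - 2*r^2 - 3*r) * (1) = -r^3 - 2*r^2 - 3*r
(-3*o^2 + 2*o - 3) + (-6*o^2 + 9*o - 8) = -9*o^2 + 11*o - 11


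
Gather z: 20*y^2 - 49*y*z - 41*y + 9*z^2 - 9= 20*y^2 - 49*y*z - 41*y + 9*z^2 - 9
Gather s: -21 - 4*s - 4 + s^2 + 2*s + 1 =s^2 - 2*s - 24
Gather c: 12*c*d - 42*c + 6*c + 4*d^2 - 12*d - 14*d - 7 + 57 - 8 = c*(12*d - 36) + 4*d^2 - 26*d + 42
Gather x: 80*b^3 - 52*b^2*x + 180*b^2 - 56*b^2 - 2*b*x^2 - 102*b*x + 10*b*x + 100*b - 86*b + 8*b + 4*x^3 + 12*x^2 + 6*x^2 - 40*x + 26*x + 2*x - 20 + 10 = 80*b^3 + 124*b^2 + 22*b + 4*x^3 + x^2*(18 - 2*b) + x*(-52*b^2 - 92*b - 12) - 10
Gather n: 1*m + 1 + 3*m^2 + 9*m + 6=3*m^2 + 10*m + 7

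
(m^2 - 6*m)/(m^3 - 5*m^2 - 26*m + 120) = m/(m^2 + m - 20)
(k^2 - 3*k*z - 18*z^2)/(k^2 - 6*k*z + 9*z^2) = (k^2 - 3*k*z - 18*z^2)/(k^2 - 6*k*z + 9*z^2)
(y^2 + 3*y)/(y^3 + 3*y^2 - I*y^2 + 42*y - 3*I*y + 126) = y/(y^2 - I*y + 42)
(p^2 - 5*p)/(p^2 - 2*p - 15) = p/(p + 3)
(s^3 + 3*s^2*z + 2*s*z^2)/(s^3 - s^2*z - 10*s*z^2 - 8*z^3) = s/(s - 4*z)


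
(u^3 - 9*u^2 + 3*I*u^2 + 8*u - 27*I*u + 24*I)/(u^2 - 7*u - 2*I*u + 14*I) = (u^3 + 3*u^2*(-3 + I) + u*(8 - 27*I) + 24*I)/(u^2 - u*(7 + 2*I) + 14*I)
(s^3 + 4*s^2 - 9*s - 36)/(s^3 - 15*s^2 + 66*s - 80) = (s^3 + 4*s^2 - 9*s - 36)/(s^3 - 15*s^2 + 66*s - 80)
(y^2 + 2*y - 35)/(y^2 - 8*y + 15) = (y + 7)/(y - 3)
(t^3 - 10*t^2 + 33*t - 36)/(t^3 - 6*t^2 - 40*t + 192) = (t^2 - 6*t + 9)/(t^2 - 2*t - 48)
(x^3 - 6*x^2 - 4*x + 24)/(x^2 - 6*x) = x - 4/x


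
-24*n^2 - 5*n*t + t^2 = (-8*n + t)*(3*n + t)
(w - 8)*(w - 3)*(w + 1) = w^3 - 10*w^2 + 13*w + 24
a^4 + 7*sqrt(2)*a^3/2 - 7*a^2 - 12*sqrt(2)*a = a*(a - 3*sqrt(2)/2)*(a + sqrt(2))*(a + 4*sqrt(2))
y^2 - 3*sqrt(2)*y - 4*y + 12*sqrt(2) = (y - 4)*(y - 3*sqrt(2))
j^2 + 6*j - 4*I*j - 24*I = (j + 6)*(j - 4*I)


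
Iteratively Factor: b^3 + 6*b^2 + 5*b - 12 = (b + 3)*(b^2 + 3*b - 4) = (b - 1)*(b + 3)*(b + 4)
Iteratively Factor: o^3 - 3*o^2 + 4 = (o - 2)*(o^2 - o - 2) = (o - 2)^2*(o + 1)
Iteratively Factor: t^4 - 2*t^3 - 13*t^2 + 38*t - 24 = (t + 4)*(t^3 - 6*t^2 + 11*t - 6) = (t - 1)*(t + 4)*(t^2 - 5*t + 6) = (t - 2)*(t - 1)*(t + 4)*(t - 3)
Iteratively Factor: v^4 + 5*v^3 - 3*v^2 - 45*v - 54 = (v - 3)*(v^3 + 8*v^2 + 21*v + 18) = (v - 3)*(v + 3)*(v^2 + 5*v + 6) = (v - 3)*(v + 3)^2*(v + 2)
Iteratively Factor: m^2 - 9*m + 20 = (m - 5)*(m - 4)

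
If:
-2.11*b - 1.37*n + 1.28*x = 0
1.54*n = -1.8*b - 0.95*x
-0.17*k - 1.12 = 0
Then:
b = 4.1775593566505*x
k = -6.59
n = -5.4997447025785*x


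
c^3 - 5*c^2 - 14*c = c*(c - 7)*(c + 2)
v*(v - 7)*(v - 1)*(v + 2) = v^4 - 6*v^3 - 9*v^2 + 14*v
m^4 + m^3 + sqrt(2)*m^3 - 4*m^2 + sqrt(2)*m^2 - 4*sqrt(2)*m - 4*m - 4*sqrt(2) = (m - 2)*(m + 1)*(m + 2)*(m + sqrt(2))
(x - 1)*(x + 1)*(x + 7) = x^3 + 7*x^2 - x - 7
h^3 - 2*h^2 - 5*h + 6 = (h - 3)*(h - 1)*(h + 2)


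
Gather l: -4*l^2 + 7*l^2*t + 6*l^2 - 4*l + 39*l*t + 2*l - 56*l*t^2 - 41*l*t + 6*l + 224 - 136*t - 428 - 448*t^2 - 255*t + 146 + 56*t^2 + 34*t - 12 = l^2*(7*t + 2) + l*(-56*t^2 - 2*t + 4) - 392*t^2 - 357*t - 70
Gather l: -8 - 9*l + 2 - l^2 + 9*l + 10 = 4 - l^2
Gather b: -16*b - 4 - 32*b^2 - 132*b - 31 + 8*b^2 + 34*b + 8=-24*b^2 - 114*b - 27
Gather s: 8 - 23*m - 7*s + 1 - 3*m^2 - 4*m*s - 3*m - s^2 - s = -3*m^2 - 26*m - s^2 + s*(-4*m - 8) + 9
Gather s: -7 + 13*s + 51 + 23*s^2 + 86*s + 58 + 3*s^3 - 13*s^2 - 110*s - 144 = 3*s^3 + 10*s^2 - 11*s - 42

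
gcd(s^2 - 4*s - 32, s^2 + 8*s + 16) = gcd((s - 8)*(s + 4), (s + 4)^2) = s + 4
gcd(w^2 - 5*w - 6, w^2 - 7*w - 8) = w + 1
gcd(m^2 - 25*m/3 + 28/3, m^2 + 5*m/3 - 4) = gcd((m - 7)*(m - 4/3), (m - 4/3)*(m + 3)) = m - 4/3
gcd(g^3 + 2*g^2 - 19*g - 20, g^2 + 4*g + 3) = g + 1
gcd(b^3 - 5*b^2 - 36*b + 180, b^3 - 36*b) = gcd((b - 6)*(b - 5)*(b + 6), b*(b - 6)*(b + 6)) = b^2 - 36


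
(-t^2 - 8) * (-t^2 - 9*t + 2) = t^4 + 9*t^3 + 6*t^2 + 72*t - 16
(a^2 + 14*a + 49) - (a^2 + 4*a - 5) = 10*a + 54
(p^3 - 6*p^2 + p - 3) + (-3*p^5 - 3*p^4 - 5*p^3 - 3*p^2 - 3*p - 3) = -3*p^5 - 3*p^4 - 4*p^3 - 9*p^2 - 2*p - 6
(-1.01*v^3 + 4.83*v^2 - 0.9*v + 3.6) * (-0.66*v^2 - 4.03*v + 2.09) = 0.6666*v^5 + 0.8825*v^4 - 20.9818*v^3 + 11.3457*v^2 - 16.389*v + 7.524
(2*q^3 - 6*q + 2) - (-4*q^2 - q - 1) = 2*q^3 + 4*q^2 - 5*q + 3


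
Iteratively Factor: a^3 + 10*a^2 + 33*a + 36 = (a + 3)*(a^2 + 7*a + 12) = (a + 3)^2*(a + 4)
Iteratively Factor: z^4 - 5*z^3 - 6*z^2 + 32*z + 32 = (z + 1)*(z^3 - 6*z^2 + 32) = (z - 4)*(z + 1)*(z^2 - 2*z - 8) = (z - 4)^2*(z + 1)*(z + 2)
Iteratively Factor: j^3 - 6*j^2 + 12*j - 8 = (j - 2)*(j^2 - 4*j + 4) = (j - 2)^2*(j - 2)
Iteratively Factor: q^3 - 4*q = (q)*(q^2 - 4) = q*(q + 2)*(q - 2)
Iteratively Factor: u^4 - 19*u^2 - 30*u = (u + 2)*(u^3 - 2*u^2 - 15*u) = (u + 2)*(u + 3)*(u^2 - 5*u) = (u - 5)*(u + 2)*(u + 3)*(u)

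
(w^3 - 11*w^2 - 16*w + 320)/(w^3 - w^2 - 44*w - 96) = (w^2 - 3*w - 40)/(w^2 + 7*w + 12)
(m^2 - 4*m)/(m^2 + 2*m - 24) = m/(m + 6)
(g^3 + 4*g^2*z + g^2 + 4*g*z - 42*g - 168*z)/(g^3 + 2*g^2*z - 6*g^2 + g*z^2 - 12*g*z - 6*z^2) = (g^2 + 4*g*z + 7*g + 28*z)/(g^2 + 2*g*z + z^2)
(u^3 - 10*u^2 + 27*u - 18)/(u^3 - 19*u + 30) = (u^2 - 7*u + 6)/(u^2 + 3*u - 10)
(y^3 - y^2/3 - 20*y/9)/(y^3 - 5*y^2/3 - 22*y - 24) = y*(3*y - 5)/(3*(y^2 - 3*y - 18))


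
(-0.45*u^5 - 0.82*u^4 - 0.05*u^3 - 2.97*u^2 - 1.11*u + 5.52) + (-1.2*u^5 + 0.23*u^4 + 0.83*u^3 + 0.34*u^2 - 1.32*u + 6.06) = -1.65*u^5 - 0.59*u^4 + 0.78*u^3 - 2.63*u^2 - 2.43*u + 11.58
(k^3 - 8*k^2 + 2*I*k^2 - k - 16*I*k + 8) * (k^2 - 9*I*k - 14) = k^5 - 8*k^4 - 7*I*k^4 + 3*k^3 + 56*I*k^3 - 24*k^2 - 19*I*k^2 + 14*k + 152*I*k - 112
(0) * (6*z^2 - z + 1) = 0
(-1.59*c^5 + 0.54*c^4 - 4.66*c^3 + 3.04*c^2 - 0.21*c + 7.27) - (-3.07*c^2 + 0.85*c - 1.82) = -1.59*c^5 + 0.54*c^4 - 4.66*c^3 + 6.11*c^2 - 1.06*c + 9.09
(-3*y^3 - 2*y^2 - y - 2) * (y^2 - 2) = -3*y^5 - 2*y^4 + 5*y^3 + 2*y^2 + 2*y + 4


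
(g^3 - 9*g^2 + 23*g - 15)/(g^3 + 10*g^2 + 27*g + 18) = (g^3 - 9*g^2 + 23*g - 15)/(g^3 + 10*g^2 + 27*g + 18)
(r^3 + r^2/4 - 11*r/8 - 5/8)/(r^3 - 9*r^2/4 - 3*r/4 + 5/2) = (r + 1/2)/(r - 2)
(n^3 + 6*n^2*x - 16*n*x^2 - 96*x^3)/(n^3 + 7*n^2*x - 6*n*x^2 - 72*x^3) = (-n + 4*x)/(-n + 3*x)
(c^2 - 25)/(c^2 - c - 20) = (c + 5)/(c + 4)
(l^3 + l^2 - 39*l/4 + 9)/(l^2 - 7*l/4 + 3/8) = 2*(2*l^2 + 5*l - 12)/(4*l - 1)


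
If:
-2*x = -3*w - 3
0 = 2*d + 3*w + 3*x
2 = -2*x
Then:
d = 4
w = -5/3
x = -1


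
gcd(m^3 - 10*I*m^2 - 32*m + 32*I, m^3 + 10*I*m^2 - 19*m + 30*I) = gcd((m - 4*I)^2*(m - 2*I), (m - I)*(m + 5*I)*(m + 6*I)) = 1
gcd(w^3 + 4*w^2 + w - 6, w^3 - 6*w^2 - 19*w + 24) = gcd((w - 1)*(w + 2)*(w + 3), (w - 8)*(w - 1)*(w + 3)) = w^2 + 2*w - 3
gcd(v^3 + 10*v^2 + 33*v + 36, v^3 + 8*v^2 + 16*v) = v + 4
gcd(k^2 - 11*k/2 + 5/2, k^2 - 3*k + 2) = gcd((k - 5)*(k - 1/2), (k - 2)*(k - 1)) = 1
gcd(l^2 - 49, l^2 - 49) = l^2 - 49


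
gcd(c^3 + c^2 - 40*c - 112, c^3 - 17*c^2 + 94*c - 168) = c - 7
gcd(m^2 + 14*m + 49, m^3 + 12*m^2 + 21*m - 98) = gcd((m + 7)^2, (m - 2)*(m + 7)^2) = m^2 + 14*m + 49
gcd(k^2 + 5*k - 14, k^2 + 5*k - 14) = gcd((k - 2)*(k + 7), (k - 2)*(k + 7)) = k^2 + 5*k - 14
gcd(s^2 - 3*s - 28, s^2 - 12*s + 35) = s - 7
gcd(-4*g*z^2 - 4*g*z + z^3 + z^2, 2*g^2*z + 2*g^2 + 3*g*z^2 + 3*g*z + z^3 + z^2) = z + 1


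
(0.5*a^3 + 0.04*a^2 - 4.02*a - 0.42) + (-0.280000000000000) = 0.5*a^3 + 0.04*a^2 - 4.02*a - 0.7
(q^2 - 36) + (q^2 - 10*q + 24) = 2*q^2 - 10*q - 12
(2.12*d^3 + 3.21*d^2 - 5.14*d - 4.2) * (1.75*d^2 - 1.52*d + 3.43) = 3.71*d^5 + 2.3951*d^4 - 6.6026*d^3 + 11.4731*d^2 - 11.2462*d - 14.406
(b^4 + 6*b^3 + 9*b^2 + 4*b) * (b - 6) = b^5 - 27*b^3 - 50*b^2 - 24*b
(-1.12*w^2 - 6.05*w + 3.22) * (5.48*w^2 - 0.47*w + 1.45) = -6.1376*w^4 - 32.6276*w^3 + 18.8651*w^2 - 10.2859*w + 4.669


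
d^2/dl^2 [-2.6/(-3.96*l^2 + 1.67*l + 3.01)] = (81.54432*l^2 - 34.38864*l - 2.6*(7.92*l - 1.67)*(15.84*l - 3.34) - 61.98192)/(-3.96*l^2 + 1.67*l + 3.01)^3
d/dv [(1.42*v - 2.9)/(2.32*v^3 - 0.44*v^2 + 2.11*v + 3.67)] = (-6.5888*v^3 + 20.8088*v^2 - 2.552*v + 11.3304)/(5.3824*v^6 - 2.0416*v^5 + 9.984*v^4 + 15.172*v^3 + 1.2225*v^2 + 15.4874*v + 13.4689)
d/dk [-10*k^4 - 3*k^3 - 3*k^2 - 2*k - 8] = -40*k^3 - 9*k^2 - 6*k - 2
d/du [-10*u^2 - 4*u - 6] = -20*u - 4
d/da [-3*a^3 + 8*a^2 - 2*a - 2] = -9*a^2 + 16*a - 2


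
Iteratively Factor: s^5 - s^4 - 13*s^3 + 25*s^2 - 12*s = (s - 1)*(s^4 - 13*s^2 + 12*s) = (s - 1)^2*(s^3 + s^2 - 12*s) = (s - 3)*(s - 1)^2*(s^2 + 4*s) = s*(s - 3)*(s - 1)^2*(s + 4)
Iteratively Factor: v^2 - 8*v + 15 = (v - 3)*(v - 5)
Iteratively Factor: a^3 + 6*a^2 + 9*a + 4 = (a + 1)*(a^2 + 5*a + 4) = (a + 1)*(a + 4)*(a + 1)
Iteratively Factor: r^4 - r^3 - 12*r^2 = (r)*(r^3 - r^2 - 12*r) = r*(r - 4)*(r^2 + 3*r) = r^2*(r - 4)*(r + 3)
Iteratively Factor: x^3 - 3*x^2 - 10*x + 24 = (x - 2)*(x^2 - x - 12) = (x - 4)*(x - 2)*(x + 3)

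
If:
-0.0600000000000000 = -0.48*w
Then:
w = 0.12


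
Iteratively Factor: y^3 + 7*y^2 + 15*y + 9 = (y + 3)*(y^2 + 4*y + 3) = (y + 3)^2*(y + 1)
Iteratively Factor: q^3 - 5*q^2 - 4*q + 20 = (q - 2)*(q^2 - 3*q - 10) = (q - 5)*(q - 2)*(q + 2)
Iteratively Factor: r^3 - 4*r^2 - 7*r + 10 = (r + 2)*(r^2 - 6*r + 5) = (r - 1)*(r + 2)*(r - 5)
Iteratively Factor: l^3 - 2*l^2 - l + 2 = (l + 1)*(l^2 - 3*l + 2) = (l - 1)*(l + 1)*(l - 2)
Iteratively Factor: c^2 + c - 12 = (c - 3)*(c + 4)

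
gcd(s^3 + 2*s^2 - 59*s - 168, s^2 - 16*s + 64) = s - 8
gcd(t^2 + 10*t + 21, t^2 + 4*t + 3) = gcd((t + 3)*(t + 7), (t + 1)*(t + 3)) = t + 3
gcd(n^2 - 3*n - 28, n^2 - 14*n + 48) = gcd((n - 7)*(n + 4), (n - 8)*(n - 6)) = 1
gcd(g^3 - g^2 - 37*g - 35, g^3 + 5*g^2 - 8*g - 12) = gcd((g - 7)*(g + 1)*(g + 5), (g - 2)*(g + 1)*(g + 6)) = g + 1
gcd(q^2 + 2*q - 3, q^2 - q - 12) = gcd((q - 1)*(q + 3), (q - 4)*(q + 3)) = q + 3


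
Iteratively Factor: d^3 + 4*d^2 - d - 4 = (d + 1)*(d^2 + 3*d - 4) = (d - 1)*(d + 1)*(d + 4)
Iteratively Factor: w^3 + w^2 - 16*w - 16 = (w - 4)*(w^2 + 5*w + 4) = (w - 4)*(w + 1)*(w + 4)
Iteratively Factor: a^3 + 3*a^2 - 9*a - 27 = (a + 3)*(a^2 - 9) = (a + 3)^2*(a - 3)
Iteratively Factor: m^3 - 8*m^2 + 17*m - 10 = (m - 1)*(m^2 - 7*m + 10) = (m - 5)*(m - 1)*(m - 2)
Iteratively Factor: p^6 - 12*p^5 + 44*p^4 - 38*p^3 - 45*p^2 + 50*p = (p - 1)*(p^5 - 11*p^4 + 33*p^3 - 5*p^2 - 50*p) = (p - 5)*(p - 1)*(p^4 - 6*p^3 + 3*p^2 + 10*p) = (p - 5)*(p - 1)*(p + 1)*(p^3 - 7*p^2 + 10*p) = p*(p - 5)*(p - 1)*(p + 1)*(p^2 - 7*p + 10) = p*(p - 5)*(p - 2)*(p - 1)*(p + 1)*(p - 5)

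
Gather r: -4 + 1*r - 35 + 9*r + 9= 10*r - 30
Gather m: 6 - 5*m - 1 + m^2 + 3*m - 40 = m^2 - 2*m - 35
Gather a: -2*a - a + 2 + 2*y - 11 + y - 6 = -3*a + 3*y - 15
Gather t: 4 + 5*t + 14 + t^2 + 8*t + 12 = t^2 + 13*t + 30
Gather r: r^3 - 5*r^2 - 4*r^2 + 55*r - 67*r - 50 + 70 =r^3 - 9*r^2 - 12*r + 20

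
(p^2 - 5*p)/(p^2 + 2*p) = (p - 5)/(p + 2)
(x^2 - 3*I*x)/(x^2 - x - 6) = x*(-x + 3*I)/(-x^2 + x + 6)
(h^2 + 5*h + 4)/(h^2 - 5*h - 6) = (h + 4)/(h - 6)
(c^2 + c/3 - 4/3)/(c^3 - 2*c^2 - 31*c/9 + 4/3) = 3*(c - 1)/(3*c^2 - 10*c + 3)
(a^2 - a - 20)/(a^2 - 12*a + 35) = (a + 4)/(a - 7)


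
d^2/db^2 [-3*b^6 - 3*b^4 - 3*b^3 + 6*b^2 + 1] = -90*b^4 - 36*b^2 - 18*b + 12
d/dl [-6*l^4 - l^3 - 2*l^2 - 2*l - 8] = -24*l^3 - 3*l^2 - 4*l - 2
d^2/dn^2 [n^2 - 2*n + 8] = 2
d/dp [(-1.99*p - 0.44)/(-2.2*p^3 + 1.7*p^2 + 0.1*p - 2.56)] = (-8.756*p^3 + 0.479*p^2 + 1.496*p + 5.1384)/(4.84*p^6 - 7.48*p^5 + 2.45*p^4 + 11.604*p^3 - 8.694*p^2 - 0.512*p + 6.5536)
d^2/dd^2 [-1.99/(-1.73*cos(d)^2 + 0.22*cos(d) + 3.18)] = (23.823484*(1 - cos(d)^2)^2 - 2.272182*cos(d)^3 + 55.799202*cos(d)^2 + 3.15216*cos(d) - 45.911688)/(-1.73*cos(d)^2 + 0.22*cos(d) + 3.18)^3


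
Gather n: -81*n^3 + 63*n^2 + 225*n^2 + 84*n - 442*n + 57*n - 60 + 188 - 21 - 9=-81*n^3 + 288*n^2 - 301*n + 98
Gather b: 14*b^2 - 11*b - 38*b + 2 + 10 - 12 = 14*b^2 - 49*b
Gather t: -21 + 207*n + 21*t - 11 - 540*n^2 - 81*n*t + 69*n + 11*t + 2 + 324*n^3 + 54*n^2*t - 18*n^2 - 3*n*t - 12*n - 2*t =324*n^3 - 558*n^2 + 264*n + t*(54*n^2 - 84*n + 30) - 30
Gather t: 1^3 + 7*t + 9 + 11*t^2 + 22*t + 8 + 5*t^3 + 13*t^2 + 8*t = 5*t^3 + 24*t^2 + 37*t + 18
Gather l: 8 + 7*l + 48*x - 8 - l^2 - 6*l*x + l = -l^2 + l*(8 - 6*x) + 48*x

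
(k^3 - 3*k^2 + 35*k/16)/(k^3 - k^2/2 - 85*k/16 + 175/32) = 2*k/(2*k + 5)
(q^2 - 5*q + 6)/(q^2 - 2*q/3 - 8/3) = 3*(q - 3)/(3*q + 4)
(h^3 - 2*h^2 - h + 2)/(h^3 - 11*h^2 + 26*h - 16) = (h + 1)/(h - 8)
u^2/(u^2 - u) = u/(u - 1)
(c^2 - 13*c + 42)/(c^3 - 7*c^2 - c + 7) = (c - 6)/(c^2 - 1)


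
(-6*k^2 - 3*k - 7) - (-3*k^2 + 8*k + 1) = -3*k^2 - 11*k - 8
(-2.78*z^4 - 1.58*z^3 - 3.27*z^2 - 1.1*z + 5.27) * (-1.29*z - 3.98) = 3.5862*z^5 + 13.1026*z^4 + 10.5067*z^3 + 14.4336*z^2 - 2.4203*z - 20.9746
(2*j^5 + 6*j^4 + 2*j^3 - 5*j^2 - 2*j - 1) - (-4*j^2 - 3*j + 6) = 2*j^5 + 6*j^4 + 2*j^3 - j^2 + j - 7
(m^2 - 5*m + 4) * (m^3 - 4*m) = m^5 - 5*m^4 + 20*m^2 - 16*m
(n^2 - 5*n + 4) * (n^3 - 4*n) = n^5 - 5*n^4 + 20*n^2 - 16*n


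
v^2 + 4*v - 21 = (v - 3)*(v + 7)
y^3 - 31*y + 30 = (y - 5)*(y - 1)*(y + 6)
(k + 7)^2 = k^2 + 14*k + 49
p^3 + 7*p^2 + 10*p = p*(p + 2)*(p + 5)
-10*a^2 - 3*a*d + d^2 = (-5*a + d)*(2*a + d)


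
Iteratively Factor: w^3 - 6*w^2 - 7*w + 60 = (w - 4)*(w^2 - 2*w - 15) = (w - 4)*(w + 3)*(w - 5)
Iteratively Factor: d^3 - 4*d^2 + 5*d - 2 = (d - 1)*(d^2 - 3*d + 2) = (d - 1)^2*(d - 2)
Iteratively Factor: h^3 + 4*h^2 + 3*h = (h + 3)*(h^2 + h) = (h + 1)*(h + 3)*(h)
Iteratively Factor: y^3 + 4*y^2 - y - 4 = (y + 4)*(y^2 - 1) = (y + 1)*(y + 4)*(y - 1)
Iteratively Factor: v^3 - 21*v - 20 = (v + 1)*(v^2 - v - 20) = (v + 1)*(v + 4)*(v - 5)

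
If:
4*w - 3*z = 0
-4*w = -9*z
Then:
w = 0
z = 0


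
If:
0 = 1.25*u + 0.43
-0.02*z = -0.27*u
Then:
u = -0.34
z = -4.64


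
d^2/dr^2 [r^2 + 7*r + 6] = 2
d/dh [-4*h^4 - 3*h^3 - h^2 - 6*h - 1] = -16*h^3 - 9*h^2 - 2*h - 6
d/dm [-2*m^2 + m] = 1 - 4*m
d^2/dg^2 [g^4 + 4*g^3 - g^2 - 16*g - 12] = 12*g^2 + 24*g - 2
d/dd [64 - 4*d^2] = -8*d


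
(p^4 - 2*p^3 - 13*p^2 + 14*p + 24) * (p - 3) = p^5 - 5*p^4 - 7*p^3 + 53*p^2 - 18*p - 72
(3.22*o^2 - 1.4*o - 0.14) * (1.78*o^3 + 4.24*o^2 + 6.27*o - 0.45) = 5.7316*o^5 + 11.1608*o^4 + 14.0042*o^3 - 10.8206*o^2 - 0.2478*o + 0.063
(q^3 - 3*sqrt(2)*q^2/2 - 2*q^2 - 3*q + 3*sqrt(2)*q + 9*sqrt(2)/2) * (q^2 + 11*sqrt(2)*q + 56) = q^5 - 2*q^4 + 19*sqrt(2)*q^4/2 - 19*sqrt(2)*q^3 + 20*q^3 - 225*sqrt(2)*q^2/2 - 46*q^2 - 69*q + 168*sqrt(2)*q + 252*sqrt(2)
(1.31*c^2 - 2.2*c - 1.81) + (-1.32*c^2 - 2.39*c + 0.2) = -0.01*c^2 - 4.59*c - 1.61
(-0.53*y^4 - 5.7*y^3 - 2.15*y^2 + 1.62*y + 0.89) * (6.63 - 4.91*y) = 2.6023*y^5 + 24.4731*y^4 - 27.2345*y^3 - 22.2087*y^2 + 6.3707*y + 5.9007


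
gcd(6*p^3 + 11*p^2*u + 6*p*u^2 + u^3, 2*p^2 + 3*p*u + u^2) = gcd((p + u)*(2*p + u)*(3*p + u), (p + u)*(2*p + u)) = 2*p^2 + 3*p*u + u^2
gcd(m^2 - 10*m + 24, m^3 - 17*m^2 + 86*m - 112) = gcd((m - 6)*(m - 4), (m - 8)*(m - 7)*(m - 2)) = 1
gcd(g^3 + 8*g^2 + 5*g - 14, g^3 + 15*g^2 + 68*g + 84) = g^2 + 9*g + 14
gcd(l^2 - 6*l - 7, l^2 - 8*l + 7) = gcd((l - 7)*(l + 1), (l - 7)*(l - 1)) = l - 7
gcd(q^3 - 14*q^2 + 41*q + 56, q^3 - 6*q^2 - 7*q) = q^2 - 6*q - 7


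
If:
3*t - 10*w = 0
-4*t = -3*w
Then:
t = 0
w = 0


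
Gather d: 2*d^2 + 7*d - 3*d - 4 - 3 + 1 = 2*d^2 + 4*d - 6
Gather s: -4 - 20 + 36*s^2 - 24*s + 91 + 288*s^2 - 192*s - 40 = 324*s^2 - 216*s + 27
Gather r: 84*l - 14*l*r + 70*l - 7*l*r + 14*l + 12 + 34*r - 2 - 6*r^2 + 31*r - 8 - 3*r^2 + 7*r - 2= 168*l - 9*r^2 + r*(72 - 21*l)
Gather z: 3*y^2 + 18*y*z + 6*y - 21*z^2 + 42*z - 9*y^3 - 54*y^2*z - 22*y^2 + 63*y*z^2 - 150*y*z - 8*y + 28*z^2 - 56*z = -9*y^3 - 19*y^2 - 2*y + z^2*(63*y + 7) + z*(-54*y^2 - 132*y - 14)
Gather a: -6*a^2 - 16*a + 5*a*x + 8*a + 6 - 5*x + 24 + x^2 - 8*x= -6*a^2 + a*(5*x - 8) + x^2 - 13*x + 30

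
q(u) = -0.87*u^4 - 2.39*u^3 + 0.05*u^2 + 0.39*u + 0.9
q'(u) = -3.48*u^3 - 7.17*u^2 + 0.1*u + 0.39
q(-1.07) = 2.33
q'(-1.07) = -3.66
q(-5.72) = -483.74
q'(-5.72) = 416.51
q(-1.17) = 2.71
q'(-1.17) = -3.97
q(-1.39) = 3.63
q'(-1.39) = -4.26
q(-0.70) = 1.26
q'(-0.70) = -2.00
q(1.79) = -20.88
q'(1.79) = -42.36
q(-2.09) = 5.52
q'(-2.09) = 0.63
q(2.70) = -90.96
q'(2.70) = -120.11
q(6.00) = -1638.72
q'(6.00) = -1008.81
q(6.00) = -1638.72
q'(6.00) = -1008.81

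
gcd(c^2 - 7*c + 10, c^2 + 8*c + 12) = 1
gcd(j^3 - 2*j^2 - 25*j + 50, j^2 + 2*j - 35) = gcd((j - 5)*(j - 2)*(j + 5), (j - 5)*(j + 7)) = j - 5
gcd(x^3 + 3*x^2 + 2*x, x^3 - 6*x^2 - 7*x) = x^2 + x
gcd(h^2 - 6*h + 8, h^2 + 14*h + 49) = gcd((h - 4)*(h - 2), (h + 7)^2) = 1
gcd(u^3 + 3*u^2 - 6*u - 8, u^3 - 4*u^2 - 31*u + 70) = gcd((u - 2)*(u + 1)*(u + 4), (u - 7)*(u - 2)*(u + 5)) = u - 2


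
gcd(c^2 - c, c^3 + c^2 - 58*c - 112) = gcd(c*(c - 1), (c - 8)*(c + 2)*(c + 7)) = 1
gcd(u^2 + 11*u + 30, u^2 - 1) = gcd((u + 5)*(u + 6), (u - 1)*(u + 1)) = 1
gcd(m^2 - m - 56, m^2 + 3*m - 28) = m + 7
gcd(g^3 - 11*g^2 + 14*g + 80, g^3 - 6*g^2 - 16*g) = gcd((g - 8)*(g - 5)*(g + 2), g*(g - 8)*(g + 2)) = g^2 - 6*g - 16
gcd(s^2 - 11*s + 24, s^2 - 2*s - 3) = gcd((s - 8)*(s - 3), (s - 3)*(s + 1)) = s - 3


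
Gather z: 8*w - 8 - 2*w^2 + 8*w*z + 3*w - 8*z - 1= -2*w^2 + 11*w + z*(8*w - 8) - 9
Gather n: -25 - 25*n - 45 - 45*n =-70*n - 70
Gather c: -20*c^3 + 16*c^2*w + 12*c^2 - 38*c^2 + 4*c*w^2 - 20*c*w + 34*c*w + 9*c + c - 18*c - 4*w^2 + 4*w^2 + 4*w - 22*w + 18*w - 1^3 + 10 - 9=-20*c^3 + c^2*(16*w - 26) + c*(4*w^2 + 14*w - 8)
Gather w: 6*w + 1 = 6*w + 1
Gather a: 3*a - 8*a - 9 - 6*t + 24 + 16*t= -5*a + 10*t + 15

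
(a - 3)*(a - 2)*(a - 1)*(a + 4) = a^4 - 2*a^3 - 13*a^2 + 38*a - 24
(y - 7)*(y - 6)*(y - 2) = y^3 - 15*y^2 + 68*y - 84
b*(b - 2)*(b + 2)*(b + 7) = b^4 + 7*b^3 - 4*b^2 - 28*b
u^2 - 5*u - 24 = (u - 8)*(u + 3)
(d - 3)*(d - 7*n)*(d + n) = d^3 - 6*d^2*n - 3*d^2 - 7*d*n^2 + 18*d*n + 21*n^2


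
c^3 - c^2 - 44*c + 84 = (c - 6)*(c - 2)*(c + 7)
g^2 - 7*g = g*(g - 7)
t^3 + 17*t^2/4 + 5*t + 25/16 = (t + 1/2)*(t + 5/4)*(t + 5/2)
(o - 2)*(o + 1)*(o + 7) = o^3 + 6*o^2 - 9*o - 14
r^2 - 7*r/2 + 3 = (r - 2)*(r - 3/2)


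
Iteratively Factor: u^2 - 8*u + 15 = (u - 5)*(u - 3)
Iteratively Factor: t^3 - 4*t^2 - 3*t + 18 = (t + 2)*(t^2 - 6*t + 9) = (t - 3)*(t + 2)*(t - 3)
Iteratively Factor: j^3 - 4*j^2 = (j)*(j^2 - 4*j) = j*(j - 4)*(j)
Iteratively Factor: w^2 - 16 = (w + 4)*(w - 4)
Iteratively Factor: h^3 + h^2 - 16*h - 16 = (h - 4)*(h^2 + 5*h + 4) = (h - 4)*(h + 1)*(h + 4)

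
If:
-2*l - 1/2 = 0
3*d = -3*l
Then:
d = 1/4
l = -1/4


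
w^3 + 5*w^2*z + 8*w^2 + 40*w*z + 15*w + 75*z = (w + 3)*(w + 5)*(w + 5*z)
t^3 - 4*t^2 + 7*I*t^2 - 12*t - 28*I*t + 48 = (t - 4)*(t + 3*I)*(t + 4*I)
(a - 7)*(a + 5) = a^2 - 2*a - 35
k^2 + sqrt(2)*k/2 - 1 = (k - sqrt(2)/2)*(k + sqrt(2))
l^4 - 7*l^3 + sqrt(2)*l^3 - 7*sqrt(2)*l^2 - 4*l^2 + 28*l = l*(l - 7)*(l - sqrt(2))*(l + 2*sqrt(2))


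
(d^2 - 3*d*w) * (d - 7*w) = d^3 - 10*d^2*w + 21*d*w^2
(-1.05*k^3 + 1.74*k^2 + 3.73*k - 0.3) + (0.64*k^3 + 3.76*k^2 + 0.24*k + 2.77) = -0.41*k^3 + 5.5*k^2 + 3.97*k + 2.47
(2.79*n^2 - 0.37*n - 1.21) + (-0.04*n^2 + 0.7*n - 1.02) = 2.75*n^2 + 0.33*n - 2.23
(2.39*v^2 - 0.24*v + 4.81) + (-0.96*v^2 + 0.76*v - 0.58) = 1.43*v^2 + 0.52*v + 4.23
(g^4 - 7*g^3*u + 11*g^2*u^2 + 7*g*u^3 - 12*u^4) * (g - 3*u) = g^5 - 10*g^4*u + 32*g^3*u^2 - 26*g^2*u^3 - 33*g*u^4 + 36*u^5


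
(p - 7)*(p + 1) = p^2 - 6*p - 7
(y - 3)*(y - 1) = y^2 - 4*y + 3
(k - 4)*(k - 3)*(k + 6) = k^3 - k^2 - 30*k + 72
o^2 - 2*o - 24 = (o - 6)*(o + 4)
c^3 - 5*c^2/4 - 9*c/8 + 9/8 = (c - 3/2)*(c - 3/4)*(c + 1)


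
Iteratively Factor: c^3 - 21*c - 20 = (c + 4)*(c^2 - 4*c - 5) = (c + 1)*(c + 4)*(c - 5)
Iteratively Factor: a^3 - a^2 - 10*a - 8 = (a - 4)*(a^2 + 3*a + 2) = (a - 4)*(a + 2)*(a + 1)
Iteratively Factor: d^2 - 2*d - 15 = (d - 5)*(d + 3)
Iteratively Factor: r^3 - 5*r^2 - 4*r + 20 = (r - 5)*(r^2 - 4) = (r - 5)*(r + 2)*(r - 2)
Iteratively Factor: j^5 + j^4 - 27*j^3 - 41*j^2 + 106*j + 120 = (j + 3)*(j^4 - 2*j^3 - 21*j^2 + 22*j + 40) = (j - 5)*(j + 3)*(j^3 + 3*j^2 - 6*j - 8) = (j - 5)*(j + 1)*(j + 3)*(j^2 + 2*j - 8) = (j - 5)*(j - 2)*(j + 1)*(j + 3)*(j + 4)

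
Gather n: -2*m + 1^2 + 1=2 - 2*m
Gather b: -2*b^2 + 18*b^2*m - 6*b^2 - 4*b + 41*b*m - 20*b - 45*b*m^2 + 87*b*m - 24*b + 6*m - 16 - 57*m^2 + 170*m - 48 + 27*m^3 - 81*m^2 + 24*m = b^2*(18*m - 8) + b*(-45*m^2 + 128*m - 48) + 27*m^3 - 138*m^2 + 200*m - 64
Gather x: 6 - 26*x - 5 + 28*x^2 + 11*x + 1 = 28*x^2 - 15*x + 2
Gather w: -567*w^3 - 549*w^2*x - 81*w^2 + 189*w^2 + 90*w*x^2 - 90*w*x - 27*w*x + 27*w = -567*w^3 + w^2*(108 - 549*x) + w*(90*x^2 - 117*x + 27)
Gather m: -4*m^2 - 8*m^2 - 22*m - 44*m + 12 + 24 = -12*m^2 - 66*m + 36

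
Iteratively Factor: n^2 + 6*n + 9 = (n + 3)*(n + 3)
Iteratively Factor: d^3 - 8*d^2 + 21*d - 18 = (d - 3)*(d^2 - 5*d + 6) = (d - 3)^2*(d - 2)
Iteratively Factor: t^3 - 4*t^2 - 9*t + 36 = (t + 3)*(t^2 - 7*t + 12) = (t - 3)*(t + 3)*(t - 4)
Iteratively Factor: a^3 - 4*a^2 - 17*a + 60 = (a - 3)*(a^2 - a - 20) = (a - 3)*(a + 4)*(a - 5)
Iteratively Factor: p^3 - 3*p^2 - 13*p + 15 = (p + 3)*(p^2 - 6*p + 5) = (p - 1)*(p + 3)*(p - 5)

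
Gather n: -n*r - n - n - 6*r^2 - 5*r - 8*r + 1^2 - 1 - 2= n*(-r - 2) - 6*r^2 - 13*r - 2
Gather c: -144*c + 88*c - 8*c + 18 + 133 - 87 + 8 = 72 - 64*c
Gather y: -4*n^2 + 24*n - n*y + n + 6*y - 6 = -4*n^2 + 25*n + y*(6 - n) - 6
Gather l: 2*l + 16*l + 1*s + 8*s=18*l + 9*s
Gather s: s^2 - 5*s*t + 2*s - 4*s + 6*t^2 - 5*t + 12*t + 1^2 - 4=s^2 + s*(-5*t - 2) + 6*t^2 + 7*t - 3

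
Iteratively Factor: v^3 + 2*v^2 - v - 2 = (v + 1)*(v^2 + v - 2) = (v - 1)*(v + 1)*(v + 2)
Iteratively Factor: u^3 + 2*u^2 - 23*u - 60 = (u - 5)*(u^2 + 7*u + 12) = (u - 5)*(u + 3)*(u + 4)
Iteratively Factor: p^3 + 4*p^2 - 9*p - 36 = (p - 3)*(p^2 + 7*p + 12) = (p - 3)*(p + 4)*(p + 3)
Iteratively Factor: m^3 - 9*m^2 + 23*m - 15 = (m - 1)*(m^2 - 8*m + 15) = (m - 3)*(m - 1)*(m - 5)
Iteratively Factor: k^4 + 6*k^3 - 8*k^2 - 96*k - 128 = (k + 4)*(k^3 + 2*k^2 - 16*k - 32) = (k + 2)*(k + 4)*(k^2 - 16) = (k + 2)*(k + 4)^2*(k - 4)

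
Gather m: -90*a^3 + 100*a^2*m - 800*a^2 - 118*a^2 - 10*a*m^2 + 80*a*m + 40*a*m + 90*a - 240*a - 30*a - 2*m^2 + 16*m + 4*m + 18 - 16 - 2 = -90*a^3 - 918*a^2 - 180*a + m^2*(-10*a - 2) + m*(100*a^2 + 120*a + 20)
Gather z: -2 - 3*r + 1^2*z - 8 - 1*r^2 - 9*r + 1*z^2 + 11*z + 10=-r^2 - 12*r + z^2 + 12*z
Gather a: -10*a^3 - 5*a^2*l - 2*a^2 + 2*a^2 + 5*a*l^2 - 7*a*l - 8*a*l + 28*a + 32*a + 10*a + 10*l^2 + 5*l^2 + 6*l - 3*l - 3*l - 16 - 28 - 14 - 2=-10*a^3 - 5*a^2*l + a*(5*l^2 - 15*l + 70) + 15*l^2 - 60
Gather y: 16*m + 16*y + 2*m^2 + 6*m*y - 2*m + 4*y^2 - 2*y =2*m^2 + 14*m + 4*y^2 + y*(6*m + 14)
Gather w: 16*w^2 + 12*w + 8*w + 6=16*w^2 + 20*w + 6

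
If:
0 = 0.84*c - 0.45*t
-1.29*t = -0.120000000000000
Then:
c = 0.05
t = 0.09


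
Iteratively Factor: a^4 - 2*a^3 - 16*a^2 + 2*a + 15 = (a + 1)*(a^3 - 3*a^2 - 13*a + 15) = (a - 1)*(a + 1)*(a^2 - 2*a - 15) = (a - 5)*(a - 1)*(a + 1)*(a + 3)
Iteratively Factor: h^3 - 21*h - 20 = (h + 4)*(h^2 - 4*h - 5) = (h - 5)*(h + 4)*(h + 1)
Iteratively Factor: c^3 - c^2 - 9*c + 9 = (c + 3)*(c^2 - 4*c + 3) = (c - 1)*(c + 3)*(c - 3)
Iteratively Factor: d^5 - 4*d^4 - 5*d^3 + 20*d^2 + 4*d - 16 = (d - 2)*(d^4 - 2*d^3 - 9*d^2 + 2*d + 8) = (d - 4)*(d - 2)*(d^3 + 2*d^2 - d - 2) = (d - 4)*(d - 2)*(d + 2)*(d^2 - 1) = (d - 4)*(d - 2)*(d - 1)*(d + 2)*(d + 1)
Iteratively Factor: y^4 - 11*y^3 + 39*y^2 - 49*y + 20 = (y - 5)*(y^3 - 6*y^2 + 9*y - 4) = (y - 5)*(y - 4)*(y^2 - 2*y + 1) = (y - 5)*(y - 4)*(y - 1)*(y - 1)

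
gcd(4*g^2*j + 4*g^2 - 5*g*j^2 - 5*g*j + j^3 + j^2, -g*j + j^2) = g - j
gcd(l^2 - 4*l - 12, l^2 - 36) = l - 6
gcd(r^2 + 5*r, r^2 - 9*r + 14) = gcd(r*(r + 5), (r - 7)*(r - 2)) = 1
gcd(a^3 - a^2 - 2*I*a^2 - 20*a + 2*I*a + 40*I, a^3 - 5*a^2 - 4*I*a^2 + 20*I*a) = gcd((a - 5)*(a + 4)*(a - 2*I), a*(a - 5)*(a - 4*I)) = a - 5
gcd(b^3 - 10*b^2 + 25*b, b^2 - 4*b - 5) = b - 5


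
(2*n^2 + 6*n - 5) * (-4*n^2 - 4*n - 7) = -8*n^4 - 32*n^3 - 18*n^2 - 22*n + 35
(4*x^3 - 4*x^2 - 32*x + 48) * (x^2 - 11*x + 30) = 4*x^5 - 48*x^4 + 132*x^3 + 280*x^2 - 1488*x + 1440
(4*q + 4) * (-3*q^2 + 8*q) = -12*q^3 + 20*q^2 + 32*q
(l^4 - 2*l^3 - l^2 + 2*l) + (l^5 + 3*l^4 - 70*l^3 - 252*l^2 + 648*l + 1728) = l^5 + 4*l^4 - 72*l^3 - 253*l^2 + 650*l + 1728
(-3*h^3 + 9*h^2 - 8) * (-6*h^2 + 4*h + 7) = 18*h^5 - 66*h^4 + 15*h^3 + 111*h^2 - 32*h - 56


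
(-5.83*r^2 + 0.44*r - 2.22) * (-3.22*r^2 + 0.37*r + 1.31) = 18.7726*r^4 - 3.5739*r^3 - 0.326099999999999*r^2 - 0.245*r - 2.9082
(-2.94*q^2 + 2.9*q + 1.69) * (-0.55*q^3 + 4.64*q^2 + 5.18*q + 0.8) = 1.617*q^5 - 15.2366*q^4 - 2.7027*q^3 + 20.5116*q^2 + 11.0742*q + 1.352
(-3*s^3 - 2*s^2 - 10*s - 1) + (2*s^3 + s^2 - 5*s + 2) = -s^3 - s^2 - 15*s + 1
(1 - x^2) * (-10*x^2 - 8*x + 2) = 10*x^4 + 8*x^3 - 12*x^2 - 8*x + 2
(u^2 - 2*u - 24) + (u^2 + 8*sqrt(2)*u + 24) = 2*u^2 - 2*u + 8*sqrt(2)*u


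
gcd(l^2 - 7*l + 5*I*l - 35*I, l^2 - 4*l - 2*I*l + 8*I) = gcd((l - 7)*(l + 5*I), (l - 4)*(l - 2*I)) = 1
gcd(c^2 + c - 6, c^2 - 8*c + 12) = c - 2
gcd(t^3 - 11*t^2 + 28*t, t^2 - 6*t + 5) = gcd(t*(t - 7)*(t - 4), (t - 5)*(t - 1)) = 1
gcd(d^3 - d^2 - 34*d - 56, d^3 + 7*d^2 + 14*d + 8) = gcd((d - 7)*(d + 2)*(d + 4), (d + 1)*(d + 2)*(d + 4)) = d^2 + 6*d + 8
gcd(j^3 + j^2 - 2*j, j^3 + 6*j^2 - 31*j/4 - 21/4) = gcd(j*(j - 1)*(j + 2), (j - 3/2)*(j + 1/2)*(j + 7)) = 1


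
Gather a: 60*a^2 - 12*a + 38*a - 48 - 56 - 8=60*a^2 + 26*a - 112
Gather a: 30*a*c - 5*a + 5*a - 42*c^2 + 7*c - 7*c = 30*a*c - 42*c^2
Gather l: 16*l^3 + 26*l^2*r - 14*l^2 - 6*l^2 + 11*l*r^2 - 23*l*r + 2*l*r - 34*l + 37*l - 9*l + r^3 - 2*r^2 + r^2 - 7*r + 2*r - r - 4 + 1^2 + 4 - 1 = 16*l^3 + l^2*(26*r - 20) + l*(11*r^2 - 21*r - 6) + r^3 - r^2 - 6*r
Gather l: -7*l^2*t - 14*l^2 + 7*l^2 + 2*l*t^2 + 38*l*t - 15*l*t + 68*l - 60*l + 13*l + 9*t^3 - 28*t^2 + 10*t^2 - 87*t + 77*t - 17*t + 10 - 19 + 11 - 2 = l^2*(-7*t - 7) + l*(2*t^2 + 23*t + 21) + 9*t^3 - 18*t^2 - 27*t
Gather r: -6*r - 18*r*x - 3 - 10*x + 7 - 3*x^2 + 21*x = r*(-18*x - 6) - 3*x^2 + 11*x + 4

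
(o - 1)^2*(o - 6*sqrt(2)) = o^3 - 6*sqrt(2)*o^2 - 2*o^2 + o + 12*sqrt(2)*o - 6*sqrt(2)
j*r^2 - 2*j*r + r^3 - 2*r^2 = r*(j + r)*(r - 2)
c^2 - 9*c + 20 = (c - 5)*(c - 4)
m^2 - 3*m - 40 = (m - 8)*(m + 5)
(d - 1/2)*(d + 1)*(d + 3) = d^3 + 7*d^2/2 + d - 3/2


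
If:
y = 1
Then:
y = 1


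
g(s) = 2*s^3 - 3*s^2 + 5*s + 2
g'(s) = 6*s^2 - 6*s + 5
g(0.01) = 2.05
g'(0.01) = 4.94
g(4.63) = 159.34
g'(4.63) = 105.84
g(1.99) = 15.83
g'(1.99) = 16.82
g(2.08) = 17.42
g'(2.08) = 18.48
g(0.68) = 4.64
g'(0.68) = 3.69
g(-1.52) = -19.55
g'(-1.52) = 27.98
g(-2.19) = -44.35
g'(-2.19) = 46.92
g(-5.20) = -386.34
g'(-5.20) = 198.44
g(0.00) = 2.00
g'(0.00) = 5.00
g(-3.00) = -94.00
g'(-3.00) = 77.00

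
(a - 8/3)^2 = a^2 - 16*a/3 + 64/9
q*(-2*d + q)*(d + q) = -2*d^2*q - d*q^2 + q^3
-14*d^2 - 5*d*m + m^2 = (-7*d + m)*(2*d + m)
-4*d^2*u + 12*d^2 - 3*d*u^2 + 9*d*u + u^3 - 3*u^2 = (-4*d + u)*(d + u)*(u - 3)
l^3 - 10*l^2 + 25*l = l*(l - 5)^2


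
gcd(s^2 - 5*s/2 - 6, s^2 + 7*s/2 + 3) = s + 3/2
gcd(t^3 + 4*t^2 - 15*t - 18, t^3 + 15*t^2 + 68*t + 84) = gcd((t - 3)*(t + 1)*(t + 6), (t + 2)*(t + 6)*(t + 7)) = t + 6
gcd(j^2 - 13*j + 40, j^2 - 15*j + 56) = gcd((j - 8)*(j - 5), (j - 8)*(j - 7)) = j - 8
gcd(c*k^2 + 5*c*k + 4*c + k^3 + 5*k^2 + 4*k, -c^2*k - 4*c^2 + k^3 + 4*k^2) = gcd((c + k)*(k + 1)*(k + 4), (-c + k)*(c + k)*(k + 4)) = c*k + 4*c + k^2 + 4*k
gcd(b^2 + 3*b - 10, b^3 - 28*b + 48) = b - 2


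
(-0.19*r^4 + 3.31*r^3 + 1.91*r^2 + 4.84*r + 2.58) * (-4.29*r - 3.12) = 0.8151*r^5 - 13.6071*r^4 - 18.5211*r^3 - 26.7228*r^2 - 26.169*r - 8.0496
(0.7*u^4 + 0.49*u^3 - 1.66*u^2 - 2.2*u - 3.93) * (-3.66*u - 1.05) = -2.562*u^5 - 2.5284*u^4 + 5.5611*u^3 + 9.795*u^2 + 16.6938*u + 4.1265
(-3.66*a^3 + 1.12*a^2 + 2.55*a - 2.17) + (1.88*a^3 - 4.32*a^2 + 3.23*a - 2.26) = -1.78*a^3 - 3.2*a^2 + 5.78*a - 4.43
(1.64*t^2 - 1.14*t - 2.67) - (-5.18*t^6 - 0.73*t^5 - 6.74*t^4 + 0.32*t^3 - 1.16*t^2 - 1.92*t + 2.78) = 5.18*t^6 + 0.73*t^5 + 6.74*t^4 - 0.32*t^3 + 2.8*t^2 + 0.78*t - 5.45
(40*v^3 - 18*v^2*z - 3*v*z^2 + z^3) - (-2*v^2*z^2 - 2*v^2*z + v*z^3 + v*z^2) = 40*v^3 + 2*v^2*z^2 - 16*v^2*z - v*z^3 - 4*v*z^2 + z^3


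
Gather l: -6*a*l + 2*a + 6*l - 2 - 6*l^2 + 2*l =2*a - 6*l^2 + l*(8 - 6*a) - 2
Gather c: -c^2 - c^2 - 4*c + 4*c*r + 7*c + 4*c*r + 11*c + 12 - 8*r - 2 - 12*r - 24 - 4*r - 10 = -2*c^2 + c*(8*r + 14) - 24*r - 24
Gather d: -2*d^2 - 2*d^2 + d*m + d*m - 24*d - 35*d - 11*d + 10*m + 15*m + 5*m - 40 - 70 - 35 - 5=-4*d^2 + d*(2*m - 70) + 30*m - 150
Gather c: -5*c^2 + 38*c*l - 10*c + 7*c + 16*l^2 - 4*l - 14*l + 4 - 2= -5*c^2 + c*(38*l - 3) + 16*l^2 - 18*l + 2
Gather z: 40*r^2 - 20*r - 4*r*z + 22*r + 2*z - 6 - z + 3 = 40*r^2 + 2*r + z*(1 - 4*r) - 3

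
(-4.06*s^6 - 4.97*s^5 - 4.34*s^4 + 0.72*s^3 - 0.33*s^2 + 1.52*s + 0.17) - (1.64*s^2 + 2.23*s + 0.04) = -4.06*s^6 - 4.97*s^5 - 4.34*s^4 + 0.72*s^3 - 1.97*s^2 - 0.71*s + 0.13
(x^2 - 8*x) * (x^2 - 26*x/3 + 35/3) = x^4 - 50*x^3/3 + 81*x^2 - 280*x/3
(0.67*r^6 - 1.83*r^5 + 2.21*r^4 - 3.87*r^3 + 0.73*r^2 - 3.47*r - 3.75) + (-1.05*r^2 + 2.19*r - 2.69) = 0.67*r^6 - 1.83*r^5 + 2.21*r^4 - 3.87*r^3 - 0.32*r^2 - 1.28*r - 6.44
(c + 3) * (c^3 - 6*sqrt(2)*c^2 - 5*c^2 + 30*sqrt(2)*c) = c^4 - 6*sqrt(2)*c^3 - 2*c^3 - 15*c^2 + 12*sqrt(2)*c^2 + 90*sqrt(2)*c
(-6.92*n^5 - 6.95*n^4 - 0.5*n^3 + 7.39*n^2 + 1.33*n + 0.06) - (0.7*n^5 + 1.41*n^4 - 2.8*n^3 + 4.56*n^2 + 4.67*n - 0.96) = -7.62*n^5 - 8.36*n^4 + 2.3*n^3 + 2.83*n^2 - 3.34*n + 1.02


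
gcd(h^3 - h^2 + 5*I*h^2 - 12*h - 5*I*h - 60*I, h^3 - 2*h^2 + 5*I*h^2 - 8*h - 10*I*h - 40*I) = h^2 + h*(-4 + 5*I) - 20*I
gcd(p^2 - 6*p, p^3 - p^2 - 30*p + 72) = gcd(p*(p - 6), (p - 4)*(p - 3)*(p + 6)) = 1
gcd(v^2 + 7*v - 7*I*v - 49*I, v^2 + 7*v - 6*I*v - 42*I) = v + 7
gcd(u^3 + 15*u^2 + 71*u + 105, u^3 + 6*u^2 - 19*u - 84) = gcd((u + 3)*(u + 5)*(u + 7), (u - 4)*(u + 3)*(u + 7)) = u^2 + 10*u + 21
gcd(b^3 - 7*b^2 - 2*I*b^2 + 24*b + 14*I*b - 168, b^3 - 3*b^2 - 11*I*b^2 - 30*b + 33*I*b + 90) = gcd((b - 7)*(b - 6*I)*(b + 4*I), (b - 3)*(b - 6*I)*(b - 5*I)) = b - 6*I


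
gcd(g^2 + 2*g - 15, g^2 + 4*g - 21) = g - 3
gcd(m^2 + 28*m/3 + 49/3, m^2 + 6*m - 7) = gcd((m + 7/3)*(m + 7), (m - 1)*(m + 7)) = m + 7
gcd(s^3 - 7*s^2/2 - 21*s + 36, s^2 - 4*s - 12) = s - 6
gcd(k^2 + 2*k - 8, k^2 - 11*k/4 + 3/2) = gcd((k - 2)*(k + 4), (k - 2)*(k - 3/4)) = k - 2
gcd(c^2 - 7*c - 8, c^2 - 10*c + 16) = c - 8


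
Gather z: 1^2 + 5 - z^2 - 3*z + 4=-z^2 - 3*z + 10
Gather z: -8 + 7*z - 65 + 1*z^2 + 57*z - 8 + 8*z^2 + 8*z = 9*z^2 + 72*z - 81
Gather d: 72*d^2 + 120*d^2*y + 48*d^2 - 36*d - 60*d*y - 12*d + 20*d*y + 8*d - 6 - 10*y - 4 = d^2*(120*y + 120) + d*(-40*y - 40) - 10*y - 10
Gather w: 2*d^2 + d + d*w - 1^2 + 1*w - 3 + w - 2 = 2*d^2 + d + w*(d + 2) - 6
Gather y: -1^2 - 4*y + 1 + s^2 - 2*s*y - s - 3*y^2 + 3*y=s^2 - s - 3*y^2 + y*(-2*s - 1)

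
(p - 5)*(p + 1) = p^2 - 4*p - 5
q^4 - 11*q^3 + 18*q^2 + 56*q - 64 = (q - 8)*(q - 4)*(q - 1)*(q + 2)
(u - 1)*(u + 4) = u^2 + 3*u - 4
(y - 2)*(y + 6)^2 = y^3 + 10*y^2 + 12*y - 72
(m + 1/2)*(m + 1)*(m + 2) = m^3 + 7*m^2/2 + 7*m/2 + 1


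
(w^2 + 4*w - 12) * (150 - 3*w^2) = -3*w^4 - 12*w^3 + 186*w^2 + 600*w - 1800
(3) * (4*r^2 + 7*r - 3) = 12*r^2 + 21*r - 9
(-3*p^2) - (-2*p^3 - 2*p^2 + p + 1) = 2*p^3 - p^2 - p - 1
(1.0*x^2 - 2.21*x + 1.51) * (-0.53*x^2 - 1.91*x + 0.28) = -0.53*x^4 - 0.7387*x^3 + 3.7008*x^2 - 3.5029*x + 0.4228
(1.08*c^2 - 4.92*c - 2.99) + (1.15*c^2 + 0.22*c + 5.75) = 2.23*c^2 - 4.7*c + 2.76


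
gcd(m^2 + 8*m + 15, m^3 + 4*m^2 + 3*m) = m + 3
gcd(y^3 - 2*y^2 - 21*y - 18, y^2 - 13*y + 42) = y - 6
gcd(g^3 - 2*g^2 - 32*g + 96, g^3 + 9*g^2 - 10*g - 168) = g^2 + 2*g - 24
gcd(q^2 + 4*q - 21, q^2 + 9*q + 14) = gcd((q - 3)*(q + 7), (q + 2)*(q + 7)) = q + 7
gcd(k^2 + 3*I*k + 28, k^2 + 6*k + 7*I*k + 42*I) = k + 7*I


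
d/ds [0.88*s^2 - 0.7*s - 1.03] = 1.76*s - 0.7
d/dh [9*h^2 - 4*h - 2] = 18*h - 4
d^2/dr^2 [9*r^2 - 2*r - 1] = 18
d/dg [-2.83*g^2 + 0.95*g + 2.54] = 0.95 - 5.66*g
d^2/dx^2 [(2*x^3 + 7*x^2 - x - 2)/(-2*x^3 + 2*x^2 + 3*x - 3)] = 12*(-6*x^6 - 4*x^5 - 3*x^4 + 42*x^3 - 20*x^2 - 6*x - 4)/(8*x^9 - 24*x^8 - 12*x^7 + 100*x^6 - 54*x^5 - 126*x^4 + 135*x^3 + 27*x^2 - 81*x + 27)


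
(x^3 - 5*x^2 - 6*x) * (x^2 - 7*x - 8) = x^5 - 12*x^4 + 21*x^3 + 82*x^2 + 48*x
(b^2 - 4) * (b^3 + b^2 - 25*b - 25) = b^5 + b^4 - 29*b^3 - 29*b^2 + 100*b + 100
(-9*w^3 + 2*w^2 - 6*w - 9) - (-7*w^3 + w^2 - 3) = -2*w^3 + w^2 - 6*w - 6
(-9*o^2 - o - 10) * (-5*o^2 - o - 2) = 45*o^4 + 14*o^3 + 69*o^2 + 12*o + 20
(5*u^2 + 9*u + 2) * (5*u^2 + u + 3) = 25*u^4 + 50*u^3 + 34*u^2 + 29*u + 6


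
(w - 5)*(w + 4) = w^2 - w - 20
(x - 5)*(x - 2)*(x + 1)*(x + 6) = x^4 - 33*x^2 + 28*x + 60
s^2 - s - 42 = (s - 7)*(s + 6)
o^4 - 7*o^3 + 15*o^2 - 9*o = o*(o - 3)^2*(o - 1)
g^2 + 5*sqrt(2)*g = g*(g + 5*sqrt(2))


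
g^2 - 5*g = g*(g - 5)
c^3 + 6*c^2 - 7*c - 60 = (c - 3)*(c + 4)*(c + 5)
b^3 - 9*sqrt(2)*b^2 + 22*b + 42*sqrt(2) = (b - 7*sqrt(2))*(b - 3*sqrt(2))*(b + sqrt(2))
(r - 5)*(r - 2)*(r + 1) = r^3 - 6*r^2 + 3*r + 10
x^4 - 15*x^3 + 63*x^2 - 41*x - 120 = (x - 8)*(x - 5)*(x - 3)*(x + 1)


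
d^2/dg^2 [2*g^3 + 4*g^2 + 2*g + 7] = 12*g + 8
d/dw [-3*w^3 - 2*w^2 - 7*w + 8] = -9*w^2 - 4*w - 7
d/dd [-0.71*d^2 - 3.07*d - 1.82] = -1.42*d - 3.07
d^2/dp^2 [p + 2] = 0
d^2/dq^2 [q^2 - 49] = 2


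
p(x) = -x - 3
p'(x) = -1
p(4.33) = -7.33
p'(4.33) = -1.00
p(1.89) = -4.89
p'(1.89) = -1.00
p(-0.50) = -2.50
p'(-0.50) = -1.00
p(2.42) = -5.42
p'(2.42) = -1.00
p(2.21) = -5.21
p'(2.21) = -1.00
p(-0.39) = -2.61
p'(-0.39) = -1.00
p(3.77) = -6.77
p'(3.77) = -1.00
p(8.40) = -11.40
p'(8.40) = -1.00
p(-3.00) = 0.00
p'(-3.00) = -1.00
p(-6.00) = 3.00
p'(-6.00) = -1.00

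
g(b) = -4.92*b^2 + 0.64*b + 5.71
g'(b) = 0.64 - 9.84*b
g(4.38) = -85.87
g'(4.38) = -42.46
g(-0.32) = 5.00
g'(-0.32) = 3.79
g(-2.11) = -17.54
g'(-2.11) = 21.40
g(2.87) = -32.98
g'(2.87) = -27.60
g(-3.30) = -49.98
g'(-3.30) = 33.11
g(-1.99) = -15.05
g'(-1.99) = 20.22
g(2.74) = -29.47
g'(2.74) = -26.32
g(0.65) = 4.05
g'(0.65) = -5.76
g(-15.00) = -1110.89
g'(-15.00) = 148.24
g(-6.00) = -175.25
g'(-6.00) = 59.68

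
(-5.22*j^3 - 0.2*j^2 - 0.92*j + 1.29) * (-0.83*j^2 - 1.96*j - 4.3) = 4.3326*j^5 + 10.3972*j^4 + 23.6016*j^3 + 1.5925*j^2 + 1.4276*j - 5.547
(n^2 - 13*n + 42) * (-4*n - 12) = -4*n^3 + 40*n^2 - 12*n - 504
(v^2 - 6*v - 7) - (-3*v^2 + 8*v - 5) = 4*v^2 - 14*v - 2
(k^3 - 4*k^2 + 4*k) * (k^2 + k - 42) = k^5 - 3*k^4 - 42*k^3 + 172*k^2 - 168*k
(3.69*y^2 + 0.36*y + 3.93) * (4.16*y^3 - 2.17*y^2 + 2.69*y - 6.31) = 15.3504*y^5 - 6.5097*y^4 + 25.4937*y^3 - 30.8436*y^2 + 8.3001*y - 24.7983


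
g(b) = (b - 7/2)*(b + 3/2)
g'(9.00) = 16.00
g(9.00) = 57.75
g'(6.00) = 10.00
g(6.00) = 18.75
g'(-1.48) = -4.96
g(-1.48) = -0.10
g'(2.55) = 3.10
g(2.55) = -3.85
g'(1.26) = 0.52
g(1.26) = -6.18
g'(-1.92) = -5.84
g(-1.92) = 2.28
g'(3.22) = 4.44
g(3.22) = -1.32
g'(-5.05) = -12.10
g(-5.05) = 30.35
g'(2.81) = 3.62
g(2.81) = -2.97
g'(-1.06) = -4.12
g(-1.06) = -2.01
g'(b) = 2*b - 2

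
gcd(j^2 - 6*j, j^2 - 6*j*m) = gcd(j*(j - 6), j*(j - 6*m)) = j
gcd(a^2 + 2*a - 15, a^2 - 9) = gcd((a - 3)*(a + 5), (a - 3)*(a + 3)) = a - 3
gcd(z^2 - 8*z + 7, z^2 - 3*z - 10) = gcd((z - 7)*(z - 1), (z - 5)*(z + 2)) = 1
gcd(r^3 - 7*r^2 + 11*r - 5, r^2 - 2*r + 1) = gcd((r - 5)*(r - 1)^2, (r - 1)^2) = r^2 - 2*r + 1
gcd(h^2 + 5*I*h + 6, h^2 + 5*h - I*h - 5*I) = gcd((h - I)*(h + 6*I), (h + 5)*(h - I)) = h - I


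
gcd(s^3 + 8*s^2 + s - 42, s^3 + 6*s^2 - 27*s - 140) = s + 7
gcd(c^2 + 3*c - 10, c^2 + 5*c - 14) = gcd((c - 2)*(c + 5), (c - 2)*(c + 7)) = c - 2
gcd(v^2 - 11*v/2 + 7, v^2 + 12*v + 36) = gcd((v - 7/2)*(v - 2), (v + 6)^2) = 1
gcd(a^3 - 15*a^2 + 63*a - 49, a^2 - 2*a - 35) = a - 7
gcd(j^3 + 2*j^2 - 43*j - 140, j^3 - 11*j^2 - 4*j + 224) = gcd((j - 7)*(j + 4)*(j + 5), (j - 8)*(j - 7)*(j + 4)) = j^2 - 3*j - 28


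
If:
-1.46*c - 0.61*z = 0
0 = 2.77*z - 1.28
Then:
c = -0.19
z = 0.46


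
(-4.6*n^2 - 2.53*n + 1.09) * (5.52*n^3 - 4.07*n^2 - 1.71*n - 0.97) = -25.392*n^5 + 4.7564*n^4 + 24.1799*n^3 + 4.352*n^2 + 0.5902*n - 1.0573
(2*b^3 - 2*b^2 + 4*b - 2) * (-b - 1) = -2*b^4 - 2*b^2 - 2*b + 2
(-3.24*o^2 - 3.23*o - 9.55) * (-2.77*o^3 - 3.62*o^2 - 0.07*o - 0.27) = 8.9748*o^5 + 20.6759*o^4 + 38.3729*o^3 + 35.6719*o^2 + 1.5406*o + 2.5785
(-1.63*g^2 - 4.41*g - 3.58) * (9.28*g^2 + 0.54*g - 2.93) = -15.1264*g^4 - 41.805*g^3 - 30.8279*g^2 + 10.9881*g + 10.4894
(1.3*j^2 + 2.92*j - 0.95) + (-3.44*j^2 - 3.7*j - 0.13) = -2.14*j^2 - 0.78*j - 1.08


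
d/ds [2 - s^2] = -2*s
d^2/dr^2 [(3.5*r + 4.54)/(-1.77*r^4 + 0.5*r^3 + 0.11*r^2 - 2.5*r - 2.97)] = (-131.5818*r^7 - 234.90732*r^6 + 119.3757*r^5 + 94.060884*r^4 + 274.7951*r^3 + 257.746308*r^2 - 39.8211*r - 7.74143599999999)/(5.545233*r^12 - 4.69935*r^11 + 0.293643*r^10 + 23.95585*r^9 + 14.62089*r^8 - 16.83435*r^7 + 32.769115*r^6 + 70.54935*r^5 + 22.60929*r^4 - 2.50685*r^3 + 52.776603*r^2 + 66.15675*r + 26.198073)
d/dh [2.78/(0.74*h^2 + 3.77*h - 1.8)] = (-4.1144*h - 10.4806)/(0.74*h^2 + 3.77*h - 1.8)^2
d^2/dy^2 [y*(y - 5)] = 2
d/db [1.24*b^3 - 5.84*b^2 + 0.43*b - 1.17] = 3.72*b^2 - 11.68*b + 0.43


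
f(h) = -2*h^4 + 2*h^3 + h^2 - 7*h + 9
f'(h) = -8*h^3 + 6*h^2 + 2*h - 7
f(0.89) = 3.72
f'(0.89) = -6.11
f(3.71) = -279.98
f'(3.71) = -325.51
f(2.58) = -56.67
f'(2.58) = -99.29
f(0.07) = 8.52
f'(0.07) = -6.83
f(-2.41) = -63.78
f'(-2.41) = 135.01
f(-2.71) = -112.36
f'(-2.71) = 190.86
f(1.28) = 0.50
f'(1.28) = -11.39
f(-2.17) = -35.89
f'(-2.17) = 98.66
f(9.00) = -11637.00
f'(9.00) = -5335.00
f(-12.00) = -44691.00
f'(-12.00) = 14657.00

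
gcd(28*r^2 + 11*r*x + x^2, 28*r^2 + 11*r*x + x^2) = 28*r^2 + 11*r*x + x^2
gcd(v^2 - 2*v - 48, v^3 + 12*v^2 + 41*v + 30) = v + 6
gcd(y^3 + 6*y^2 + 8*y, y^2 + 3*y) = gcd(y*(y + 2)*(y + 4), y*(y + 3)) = y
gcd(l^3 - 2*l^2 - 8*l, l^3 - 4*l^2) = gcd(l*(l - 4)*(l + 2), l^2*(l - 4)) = l^2 - 4*l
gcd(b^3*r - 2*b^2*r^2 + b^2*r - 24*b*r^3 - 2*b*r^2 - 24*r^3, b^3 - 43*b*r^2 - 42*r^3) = 1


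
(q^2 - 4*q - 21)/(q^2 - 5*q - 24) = (q - 7)/(q - 8)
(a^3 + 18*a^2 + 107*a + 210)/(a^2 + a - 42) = (a^2 + 11*a + 30)/(a - 6)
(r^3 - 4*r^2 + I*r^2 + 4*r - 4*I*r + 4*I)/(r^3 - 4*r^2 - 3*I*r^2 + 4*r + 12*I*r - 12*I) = (r + I)/(r - 3*I)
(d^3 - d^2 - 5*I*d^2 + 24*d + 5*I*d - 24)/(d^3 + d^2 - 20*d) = (d^3 - d^2*(1 + 5*I) + d*(24 + 5*I) - 24)/(d*(d^2 + d - 20))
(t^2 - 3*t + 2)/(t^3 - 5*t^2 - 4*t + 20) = (t - 1)/(t^2 - 3*t - 10)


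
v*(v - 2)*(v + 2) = v^3 - 4*v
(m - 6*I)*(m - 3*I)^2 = m^3 - 12*I*m^2 - 45*m + 54*I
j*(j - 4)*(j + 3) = j^3 - j^2 - 12*j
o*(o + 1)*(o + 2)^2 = o^4 + 5*o^3 + 8*o^2 + 4*o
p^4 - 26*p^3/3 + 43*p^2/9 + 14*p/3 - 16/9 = (p - 8)*(p - 1)*(p - 1/3)*(p + 2/3)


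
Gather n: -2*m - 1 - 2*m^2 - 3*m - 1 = -2*m^2 - 5*m - 2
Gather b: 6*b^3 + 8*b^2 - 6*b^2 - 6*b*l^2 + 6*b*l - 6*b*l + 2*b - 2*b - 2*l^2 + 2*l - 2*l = 6*b^3 + 2*b^2 - 6*b*l^2 - 2*l^2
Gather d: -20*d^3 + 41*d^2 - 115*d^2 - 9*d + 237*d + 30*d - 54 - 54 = -20*d^3 - 74*d^2 + 258*d - 108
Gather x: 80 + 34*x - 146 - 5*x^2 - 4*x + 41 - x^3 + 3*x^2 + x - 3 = -x^3 - 2*x^2 + 31*x - 28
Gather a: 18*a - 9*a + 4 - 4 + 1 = 9*a + 1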